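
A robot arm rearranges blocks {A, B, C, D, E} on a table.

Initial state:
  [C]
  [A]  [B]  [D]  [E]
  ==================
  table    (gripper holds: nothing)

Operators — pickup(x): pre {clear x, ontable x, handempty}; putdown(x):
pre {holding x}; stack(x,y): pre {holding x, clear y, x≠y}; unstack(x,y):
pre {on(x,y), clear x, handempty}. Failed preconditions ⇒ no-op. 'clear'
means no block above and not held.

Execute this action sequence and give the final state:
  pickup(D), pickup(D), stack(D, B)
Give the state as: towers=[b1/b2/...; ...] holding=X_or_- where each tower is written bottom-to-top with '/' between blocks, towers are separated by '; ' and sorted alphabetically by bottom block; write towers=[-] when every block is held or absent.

step 1 (pickup(D)): towers=[A/C; B; E] holding=D
step 2 (pickup(D)) [no-op]: towers=[A/C; B; E] holding=D
step 3 (stack(D, B)): towers=[A/C; B/D; E] holding=-

towers=[A/C; B/D; E] holding=-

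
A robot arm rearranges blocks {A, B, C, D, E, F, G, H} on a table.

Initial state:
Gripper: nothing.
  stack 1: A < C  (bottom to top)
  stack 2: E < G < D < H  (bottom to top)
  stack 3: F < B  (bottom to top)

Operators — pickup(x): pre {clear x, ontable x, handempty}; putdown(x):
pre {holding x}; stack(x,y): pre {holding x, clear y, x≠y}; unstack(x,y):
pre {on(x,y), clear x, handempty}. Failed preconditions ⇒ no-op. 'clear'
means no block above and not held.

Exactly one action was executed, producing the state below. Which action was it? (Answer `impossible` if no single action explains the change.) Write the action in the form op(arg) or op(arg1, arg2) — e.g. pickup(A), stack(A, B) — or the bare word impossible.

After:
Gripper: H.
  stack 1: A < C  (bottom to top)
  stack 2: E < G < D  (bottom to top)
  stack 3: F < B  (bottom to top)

target: towers=[A/C; E/G/D; F/B] holding=H
     unstack(H, D) → towers=[A/C; E/G/D; F/B] holding=H  ← match
     unstack(B, F) → towers=[A/C; E/G/D/H; F] holding=B
     unstack(C, A) → towers=[A; E/G/D/H; F/B] holding=C

unstack(H, D)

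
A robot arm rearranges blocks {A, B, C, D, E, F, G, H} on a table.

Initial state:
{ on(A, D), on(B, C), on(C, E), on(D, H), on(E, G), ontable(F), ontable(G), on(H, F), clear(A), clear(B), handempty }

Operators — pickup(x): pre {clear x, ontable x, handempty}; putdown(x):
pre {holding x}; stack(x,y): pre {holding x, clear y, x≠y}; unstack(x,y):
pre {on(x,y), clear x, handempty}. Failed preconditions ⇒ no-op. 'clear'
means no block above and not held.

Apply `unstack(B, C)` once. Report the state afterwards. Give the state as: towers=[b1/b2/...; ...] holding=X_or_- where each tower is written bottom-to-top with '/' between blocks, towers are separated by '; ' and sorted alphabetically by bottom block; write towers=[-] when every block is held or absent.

before: towers=[F/H/D/A; G/E/C/B] holding=-
pre[unstack(B, C)]: on(B,C) yes, clear(B) yes, handempty yes
all met → apply unstack(B, C)
after:  towers=[F/H/D/A; G/E/C] holding=B

towers=[F/H/D/A; G/E/C] holding=B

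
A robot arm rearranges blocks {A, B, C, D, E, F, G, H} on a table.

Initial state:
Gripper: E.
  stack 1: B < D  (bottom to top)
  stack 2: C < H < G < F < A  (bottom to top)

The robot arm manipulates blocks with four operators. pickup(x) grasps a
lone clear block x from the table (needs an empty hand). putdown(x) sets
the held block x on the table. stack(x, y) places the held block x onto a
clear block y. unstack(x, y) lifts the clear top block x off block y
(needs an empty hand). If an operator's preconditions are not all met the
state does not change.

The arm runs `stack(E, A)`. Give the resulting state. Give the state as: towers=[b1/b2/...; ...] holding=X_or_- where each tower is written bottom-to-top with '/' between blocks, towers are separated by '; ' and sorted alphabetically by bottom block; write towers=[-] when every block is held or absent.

towers=[B/D; C/H/G/F/A/E] holding=-

before: towers=[B/D; C/H/G/F/A] holding=E
pre[stack(E, A)]: holding(E) yes, clear(A) yes, E≠A yes
all met → apply stack(E, A)
after:  towers=[B/D; C/H/G/F/A/E] holding=-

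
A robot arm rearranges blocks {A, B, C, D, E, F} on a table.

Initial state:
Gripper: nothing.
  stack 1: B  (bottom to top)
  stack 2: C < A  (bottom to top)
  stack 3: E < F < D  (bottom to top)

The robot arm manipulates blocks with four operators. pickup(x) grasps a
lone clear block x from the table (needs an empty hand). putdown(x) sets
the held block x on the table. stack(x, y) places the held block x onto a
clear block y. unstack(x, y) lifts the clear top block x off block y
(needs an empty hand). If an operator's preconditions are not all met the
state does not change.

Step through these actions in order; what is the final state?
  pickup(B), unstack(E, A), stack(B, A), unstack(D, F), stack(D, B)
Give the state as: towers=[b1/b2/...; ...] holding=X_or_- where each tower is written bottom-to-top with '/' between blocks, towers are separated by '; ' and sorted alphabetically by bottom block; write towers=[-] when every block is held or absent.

step 1 (pickup(B)): towers=[C/A; E/F/D] holding=B
step 2 (unstack(E, A)) [no-op]: towers=[C/A; E/F/D] holding=B
step 3 (stack(B, A)): towers=[C/A/B; E/F/D] holding=-
step 4 (unstack(D, F)): towers=[C/A/B; E/F] holding=D
step 5 (stack(D, B)): towers=[C/A/B/D; E/F] holding=-

towers=[C/A/B/D; E/F] holding=-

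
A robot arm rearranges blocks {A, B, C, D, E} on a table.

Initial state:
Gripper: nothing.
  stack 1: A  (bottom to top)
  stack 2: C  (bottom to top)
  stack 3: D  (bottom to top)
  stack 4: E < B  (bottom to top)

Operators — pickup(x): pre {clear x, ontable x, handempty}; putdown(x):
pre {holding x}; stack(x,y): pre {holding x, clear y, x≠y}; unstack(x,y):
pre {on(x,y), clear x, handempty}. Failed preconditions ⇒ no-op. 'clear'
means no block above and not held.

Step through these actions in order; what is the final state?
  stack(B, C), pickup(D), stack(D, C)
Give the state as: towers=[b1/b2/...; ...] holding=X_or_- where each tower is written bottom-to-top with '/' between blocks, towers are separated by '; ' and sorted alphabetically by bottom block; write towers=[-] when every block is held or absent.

towers=[A; C/D; E/B] holding=-

step 1 (stack(B, C)) [no-op]: towers=[A; C; D; E/B] holding=-
step 2 (pickup(D)): towers=[A; C; E/B] holding=D
step 3 (stack(D, C)): towers=[A; C/D; E/B] holding=-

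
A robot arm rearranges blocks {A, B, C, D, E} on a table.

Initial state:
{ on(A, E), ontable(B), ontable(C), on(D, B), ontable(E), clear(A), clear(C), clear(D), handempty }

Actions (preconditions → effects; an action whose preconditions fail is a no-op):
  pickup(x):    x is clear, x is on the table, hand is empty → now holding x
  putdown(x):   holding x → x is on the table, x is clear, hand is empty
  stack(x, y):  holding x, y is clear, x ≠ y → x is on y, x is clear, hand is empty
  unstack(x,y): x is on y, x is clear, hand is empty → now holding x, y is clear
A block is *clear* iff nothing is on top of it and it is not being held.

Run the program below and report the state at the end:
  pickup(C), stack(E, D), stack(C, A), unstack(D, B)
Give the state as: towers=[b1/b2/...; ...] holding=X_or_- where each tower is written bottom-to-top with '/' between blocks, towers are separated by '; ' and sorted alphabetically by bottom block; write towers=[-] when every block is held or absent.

step 1 (pickup(C)): towers=[B/D; E/A] holding=C
step 2 (stack(E, D)) [no-op]: towers=[B/D; E/A] holding=C
step 3 (stack(C, A)): towers=[B/D; E/A/C] holding=-
step 4 (unstack(D, B)): towers=[B; E/A/C] holding=D

towers=[B; E/A/C] holding=D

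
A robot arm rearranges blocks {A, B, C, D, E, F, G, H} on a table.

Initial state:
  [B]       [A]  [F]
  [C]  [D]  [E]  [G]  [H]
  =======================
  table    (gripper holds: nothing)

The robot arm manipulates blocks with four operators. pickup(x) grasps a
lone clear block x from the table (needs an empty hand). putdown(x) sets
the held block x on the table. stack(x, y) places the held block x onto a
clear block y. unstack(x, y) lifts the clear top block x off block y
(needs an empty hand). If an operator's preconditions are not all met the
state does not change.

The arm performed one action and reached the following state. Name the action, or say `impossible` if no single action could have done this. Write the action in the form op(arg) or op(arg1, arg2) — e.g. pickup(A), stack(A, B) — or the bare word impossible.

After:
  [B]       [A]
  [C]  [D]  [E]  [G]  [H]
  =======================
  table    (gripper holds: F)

unstack(F, G)

target: towers=[C/B; D; E/A; G; H] holding=F
     unstack(A, E) → towers=[C/B; D; E; G/F; H] holding=A
         pickup(H) → towers=[C/B; D; E/A; G/F] holding=H
     unstack(B, C) → towers=[C; D; E/A; G/F; H] holding=B
     unstack(F, G) → towers=[C/B; D; E/A; G; H] holding=F  ← match
         pickup(D) → towers=[C/B; E/A; G/F; H] holding=D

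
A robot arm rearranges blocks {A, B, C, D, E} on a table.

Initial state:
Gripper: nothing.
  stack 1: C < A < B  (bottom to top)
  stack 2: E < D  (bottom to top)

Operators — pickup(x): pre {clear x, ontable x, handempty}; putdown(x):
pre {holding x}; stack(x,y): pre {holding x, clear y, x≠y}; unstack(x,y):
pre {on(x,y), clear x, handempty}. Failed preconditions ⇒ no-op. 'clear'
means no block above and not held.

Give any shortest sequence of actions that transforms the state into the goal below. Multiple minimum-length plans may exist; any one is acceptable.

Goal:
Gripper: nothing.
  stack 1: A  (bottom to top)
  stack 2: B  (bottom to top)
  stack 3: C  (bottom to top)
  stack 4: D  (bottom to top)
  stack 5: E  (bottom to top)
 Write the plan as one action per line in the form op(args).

step 1 (unstack(B, A)): towers=[C/A; E/D] holding=B
step 2 (putdown(B)): towers=[B; C/A; E/D] holding=-
step 3 (unstack(D, E)): towers=[B; C/A; E] holding=D
step 4 (putdown(D)): towers=[B; C/A; D; E] holding=-
step 5 (unstack(A, C)): towers=[B; C; D; E] holding=A
step 6 (putdown(A)): towers=[A; B; C; D; E] holding=-
goal check: towers=[A; B; C; D; E] holding=- — reached (length 6, optimal by BFS)

unstack(B, A)
putdown(B)
unstack(D, E)
putdown(D)
unstack(A, C)
putdown(A)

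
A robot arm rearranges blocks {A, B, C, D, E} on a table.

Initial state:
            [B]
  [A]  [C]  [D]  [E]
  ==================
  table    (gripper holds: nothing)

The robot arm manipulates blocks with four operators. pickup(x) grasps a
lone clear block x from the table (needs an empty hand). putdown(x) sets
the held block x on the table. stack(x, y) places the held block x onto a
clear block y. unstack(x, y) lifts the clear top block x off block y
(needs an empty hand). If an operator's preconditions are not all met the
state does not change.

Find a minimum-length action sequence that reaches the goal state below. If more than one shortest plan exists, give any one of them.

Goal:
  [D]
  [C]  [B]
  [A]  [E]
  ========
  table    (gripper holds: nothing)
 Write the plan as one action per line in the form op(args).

step 1 (unstack(B, D)): towers=[A; C; D; E] holding=B
step 2 (stack(B, E)): towers=[A; C; D; E/B] holding=-
step 3 (pickup(C)): towers=[A; D; E/B] holding=C
step 4 (stack(C, A)): towers=[A/C; D; E/B] holding=-
step 5 (pickup(D)): towers=[A/C; E/B] holding=D
step 6 (stack(D, C)): towers=[A/C/D; E/B] holding=-
goal check: towers=[A/C/D; E/B] holding=- — reached (length 6, optimal by BFS)

unstack(B, D)
stack(B, E)
pickup(C)
stack(C, A)
pickup(D)
stack(D, C)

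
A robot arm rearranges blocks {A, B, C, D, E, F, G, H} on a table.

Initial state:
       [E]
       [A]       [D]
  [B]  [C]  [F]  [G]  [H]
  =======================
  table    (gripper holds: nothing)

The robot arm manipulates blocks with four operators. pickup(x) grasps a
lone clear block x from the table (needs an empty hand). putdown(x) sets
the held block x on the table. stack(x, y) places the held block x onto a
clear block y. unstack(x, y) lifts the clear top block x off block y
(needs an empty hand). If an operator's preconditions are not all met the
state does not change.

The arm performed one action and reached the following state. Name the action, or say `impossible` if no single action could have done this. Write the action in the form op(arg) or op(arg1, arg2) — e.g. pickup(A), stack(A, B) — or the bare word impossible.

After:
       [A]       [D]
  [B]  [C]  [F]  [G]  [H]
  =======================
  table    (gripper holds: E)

unstack(E, A)

target: towers=[B; C/A; F; G/D; H] holding=E
     unstack(E, A) → towers=[B; C/A; F; G/D; H] holding=E  ← match
         pickup(H) → towers=[B; C/A/E; F; G/D] holding=H
         pickup(B) → towers=[C/A/E; F; G/D; H] holding=B
         pickup(F) → towers=[B; C/A/E; G/D; H] holding=F
     unstack(D, G) → towers=[B; C/A/E; F; G; H] holding=D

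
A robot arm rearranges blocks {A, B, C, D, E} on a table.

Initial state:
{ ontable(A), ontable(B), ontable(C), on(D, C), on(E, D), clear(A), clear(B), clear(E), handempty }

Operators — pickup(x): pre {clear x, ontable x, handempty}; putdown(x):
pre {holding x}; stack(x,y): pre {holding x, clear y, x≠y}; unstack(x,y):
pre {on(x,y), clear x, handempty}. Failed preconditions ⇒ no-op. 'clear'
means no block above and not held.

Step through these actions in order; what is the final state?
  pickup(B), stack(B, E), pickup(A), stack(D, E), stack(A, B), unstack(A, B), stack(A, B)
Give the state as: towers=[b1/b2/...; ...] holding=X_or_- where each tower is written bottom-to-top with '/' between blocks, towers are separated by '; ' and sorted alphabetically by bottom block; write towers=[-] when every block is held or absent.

towers=[C/D/E/B/A] holding=-

step 1 (pickup(B)): towers=[A; C/D/E] holding=B
step 2 (stack(B, E)): towers=[A; C/D/E/B] holding=-
step 3 (pickup(A)): towers=[C/D/E/B] holding=A
step 4 (stack(D, E)) [no-op]: towers=[C/D/E/B] holding=A
step 5 (stack(A, B)): towers=[C/D/E/B/A] holding=-
step 6 (unstack(A, B)): towers=[C/D/E/B] holding=A
step 7 (stack(A, B)): towers=[C/D/E/B/A] holding=-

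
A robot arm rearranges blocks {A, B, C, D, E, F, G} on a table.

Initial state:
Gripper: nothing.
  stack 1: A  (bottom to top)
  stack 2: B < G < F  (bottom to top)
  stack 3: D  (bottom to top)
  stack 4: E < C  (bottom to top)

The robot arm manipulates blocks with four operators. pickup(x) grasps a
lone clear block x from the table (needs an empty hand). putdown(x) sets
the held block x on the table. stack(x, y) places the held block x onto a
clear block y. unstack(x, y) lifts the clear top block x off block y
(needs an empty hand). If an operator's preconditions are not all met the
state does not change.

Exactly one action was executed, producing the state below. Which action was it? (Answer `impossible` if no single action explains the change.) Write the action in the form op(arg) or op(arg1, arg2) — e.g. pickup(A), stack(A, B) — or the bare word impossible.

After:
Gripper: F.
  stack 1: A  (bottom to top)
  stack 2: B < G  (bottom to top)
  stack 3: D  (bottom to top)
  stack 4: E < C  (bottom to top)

unstack(F, G)

target: towers=[A; B/G; D; E/C] holding=F
     unstack(F, G) → towers=[A; B/G; D; E/C] holding=F  ← match
         pickup(D) → towers=[A; B/G/F; E/C] holding=D
         pickup(A) → towers=[B/G/F; D; E/C] holding=A
     unstack(C, E) → towers=[A; B/G/F; D; E] holding=C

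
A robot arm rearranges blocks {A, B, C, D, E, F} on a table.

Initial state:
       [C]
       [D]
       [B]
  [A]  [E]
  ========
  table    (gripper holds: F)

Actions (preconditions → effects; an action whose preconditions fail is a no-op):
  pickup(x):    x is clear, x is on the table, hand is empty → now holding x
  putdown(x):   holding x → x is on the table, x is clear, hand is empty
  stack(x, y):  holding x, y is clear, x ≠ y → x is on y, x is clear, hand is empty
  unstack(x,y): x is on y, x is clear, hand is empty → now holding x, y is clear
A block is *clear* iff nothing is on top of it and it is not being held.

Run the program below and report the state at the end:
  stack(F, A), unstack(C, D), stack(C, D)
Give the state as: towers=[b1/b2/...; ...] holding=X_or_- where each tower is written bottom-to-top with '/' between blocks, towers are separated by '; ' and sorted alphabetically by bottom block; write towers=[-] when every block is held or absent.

step 1 (stack(F, A)): towers=[A/F; E/B/D/C] holding=-
step 2 (unstack(C, D)): towers=[A/F; E/B/D] holding=C
step 3 (stack(C, D)): towers=[A/F; E/B/D/C] holding=-

towers=[A/F; E/B/D/C] holding=-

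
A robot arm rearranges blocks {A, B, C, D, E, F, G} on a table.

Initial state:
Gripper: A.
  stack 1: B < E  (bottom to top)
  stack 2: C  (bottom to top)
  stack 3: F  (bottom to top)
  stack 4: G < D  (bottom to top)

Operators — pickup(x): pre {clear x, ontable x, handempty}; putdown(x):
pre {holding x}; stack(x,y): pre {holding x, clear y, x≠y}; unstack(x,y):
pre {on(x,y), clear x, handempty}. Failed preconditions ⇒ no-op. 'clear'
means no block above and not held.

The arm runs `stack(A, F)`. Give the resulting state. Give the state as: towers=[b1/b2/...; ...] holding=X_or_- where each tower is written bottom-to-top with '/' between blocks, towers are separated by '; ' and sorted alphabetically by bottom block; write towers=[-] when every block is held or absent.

towers=[B/E; C; F/A; G/D] holding=-

before: towers=[B/E; C; F; G/D] holding=A
pre[stack(A, F)]: holding(A) ✓, clear(F) ✓, A≠F ✓
all met → apply stack(A, F)
after:  towers=[B/E; C; F/A; G/D] holding=-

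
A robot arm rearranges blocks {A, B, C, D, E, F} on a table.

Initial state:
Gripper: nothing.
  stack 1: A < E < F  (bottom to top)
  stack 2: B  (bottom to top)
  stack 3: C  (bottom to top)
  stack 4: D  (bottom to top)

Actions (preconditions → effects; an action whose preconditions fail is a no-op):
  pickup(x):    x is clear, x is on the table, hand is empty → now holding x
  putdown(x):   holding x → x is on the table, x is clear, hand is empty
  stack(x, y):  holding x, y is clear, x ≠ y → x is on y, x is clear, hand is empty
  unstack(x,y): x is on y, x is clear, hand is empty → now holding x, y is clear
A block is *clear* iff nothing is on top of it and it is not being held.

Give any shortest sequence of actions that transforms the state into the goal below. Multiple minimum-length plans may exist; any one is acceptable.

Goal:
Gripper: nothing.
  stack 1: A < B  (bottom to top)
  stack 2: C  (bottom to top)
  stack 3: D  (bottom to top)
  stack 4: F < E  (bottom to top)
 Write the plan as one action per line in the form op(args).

unstack(F, E)
putdown(F)
unstack(E, A)
stack(E, F)
pickup(B)
stack(B, A)

step 1 (unstack(F, E)): towers=[A/E; B; C; D] holding=F
step 2 (putdown(F)): towers=[A/E; B; C; D; F] holding=-
step 3 (unstack(E, A)): towers=[A; B; C; D; F] holding=E
step 4 (stack(E, F)): towers=[A; B; C; D; F/E] holding=-
step 5 (pickup(B)): towers=[A; C; D; F/E] holding=B
step 6 (stack(B, A)): towers=[A/B; C; D; F/E] holding=-
goal check: towers=[A/B; C; D; F/E] holding=- — reached (length 6, optimal by BFS)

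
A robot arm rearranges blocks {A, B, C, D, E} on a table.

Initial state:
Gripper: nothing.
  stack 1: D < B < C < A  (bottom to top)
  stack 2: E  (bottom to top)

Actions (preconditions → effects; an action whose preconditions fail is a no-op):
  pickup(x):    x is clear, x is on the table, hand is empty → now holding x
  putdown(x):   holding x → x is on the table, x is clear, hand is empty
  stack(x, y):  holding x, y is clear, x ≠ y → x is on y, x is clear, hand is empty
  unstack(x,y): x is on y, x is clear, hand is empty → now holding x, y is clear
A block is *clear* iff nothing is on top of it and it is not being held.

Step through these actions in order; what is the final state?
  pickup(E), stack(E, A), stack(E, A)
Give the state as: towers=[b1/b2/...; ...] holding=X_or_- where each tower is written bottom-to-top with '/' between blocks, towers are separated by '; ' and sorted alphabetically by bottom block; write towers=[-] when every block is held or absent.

towers=[D/B/C/A/E] holding=-

step 1 (pickup(E)): towers=[D/B/C/A] holding=E
step 2 (stack(E, A)): towers=[D/B/C/A/E] holding=-
step 3 (stack(E, A)) [no-op]: towers=[D/B/C/A/E] holding=-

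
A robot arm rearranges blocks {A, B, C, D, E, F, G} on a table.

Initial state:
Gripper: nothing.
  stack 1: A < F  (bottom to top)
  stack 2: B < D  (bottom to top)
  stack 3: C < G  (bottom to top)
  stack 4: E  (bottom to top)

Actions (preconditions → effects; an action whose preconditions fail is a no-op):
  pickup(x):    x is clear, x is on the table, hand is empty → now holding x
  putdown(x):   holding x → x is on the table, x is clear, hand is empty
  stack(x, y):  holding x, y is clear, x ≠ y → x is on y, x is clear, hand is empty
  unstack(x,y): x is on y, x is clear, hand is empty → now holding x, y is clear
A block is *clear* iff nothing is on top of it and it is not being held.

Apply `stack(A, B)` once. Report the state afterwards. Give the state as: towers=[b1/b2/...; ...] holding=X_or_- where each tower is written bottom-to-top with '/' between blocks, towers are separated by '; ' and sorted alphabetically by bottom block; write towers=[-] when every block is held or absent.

before: towers=[A/F; B/D; C/G; E] holding=-
pre[stack(A, B)]: holding(A) ✗, clear(B) ✗, A≠B ✓
holding(A), clear(B) unmet → stack(A, B) is a no-op
after:  towers=[A/F; B/D; C/G; E] holding=-

towers=[A/F; B/D; C/G; E] holding=-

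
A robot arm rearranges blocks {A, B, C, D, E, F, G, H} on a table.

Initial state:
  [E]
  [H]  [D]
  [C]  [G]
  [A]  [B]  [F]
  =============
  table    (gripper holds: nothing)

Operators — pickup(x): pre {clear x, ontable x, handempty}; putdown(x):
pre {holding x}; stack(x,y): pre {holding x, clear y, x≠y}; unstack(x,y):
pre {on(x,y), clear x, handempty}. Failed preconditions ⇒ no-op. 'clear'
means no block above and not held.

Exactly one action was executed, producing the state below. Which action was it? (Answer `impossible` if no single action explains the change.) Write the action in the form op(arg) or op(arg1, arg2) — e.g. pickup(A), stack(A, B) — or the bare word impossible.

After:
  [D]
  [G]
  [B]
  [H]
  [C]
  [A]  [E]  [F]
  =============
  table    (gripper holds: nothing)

impossible

target: towers=[A/C/H/B/G/D; E; F] holding=-
     unstack(E, H) → towers=[A/C/H; B/G/D; F] holding=E
         pickup(F) → towers=[A/C/H/E; B/G/D] holding=F
     unstack(D, G) → towers=[A/C/H/E; B/G; F] holding=D
none of the 3 applicable actions match → impossible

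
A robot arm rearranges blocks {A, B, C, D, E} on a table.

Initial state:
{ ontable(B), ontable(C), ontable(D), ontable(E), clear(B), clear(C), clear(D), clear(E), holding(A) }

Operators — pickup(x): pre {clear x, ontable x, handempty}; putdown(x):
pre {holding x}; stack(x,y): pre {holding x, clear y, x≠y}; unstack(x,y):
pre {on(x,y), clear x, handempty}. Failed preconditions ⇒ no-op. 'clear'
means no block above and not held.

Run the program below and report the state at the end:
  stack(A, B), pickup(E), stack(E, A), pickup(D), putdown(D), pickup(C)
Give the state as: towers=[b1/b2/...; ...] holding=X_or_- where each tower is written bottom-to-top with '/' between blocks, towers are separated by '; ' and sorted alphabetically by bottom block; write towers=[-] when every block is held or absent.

step 1 (stack(A, B)): towers=[B/A; C; D; E] holding=-
step 2 (pickup(E)): towers=[B/A; C; D] holding=E
step 3 (stack(E, A)): towers=[B/A/E; C; D] holding=-
step 4 (pickup(D)): towers=[B/A/E; C] holding=D
step 5 (putdown(D)): towers=[B/A/E; C; D] holding=-
step 6 (pickup(C)): towers=[B/A/E; D] holding=C

towers=[B/A/E; D] holding=C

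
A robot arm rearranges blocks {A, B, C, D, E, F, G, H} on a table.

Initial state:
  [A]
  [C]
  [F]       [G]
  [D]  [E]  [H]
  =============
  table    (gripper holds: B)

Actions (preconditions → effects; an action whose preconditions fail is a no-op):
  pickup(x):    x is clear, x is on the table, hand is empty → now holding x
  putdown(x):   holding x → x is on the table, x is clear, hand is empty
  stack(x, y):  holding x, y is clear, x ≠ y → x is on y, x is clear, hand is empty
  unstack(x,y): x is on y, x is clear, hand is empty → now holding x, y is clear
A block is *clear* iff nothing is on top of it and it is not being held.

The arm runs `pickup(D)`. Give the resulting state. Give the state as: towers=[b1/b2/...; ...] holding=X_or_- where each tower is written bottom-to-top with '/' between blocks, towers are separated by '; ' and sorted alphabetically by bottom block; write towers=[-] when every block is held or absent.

before: towers=[D/F/C/A; E; H/G] holding=B
pre[pickup(D)]: clear(D) no, ontable(D) yes, handempty no
clear(D), handempty unmet → pickup(D) is a no-op
after:  towers=[D/F/C/A; E; H/G] holding=B

towers=[D/F/C/A; E; H/G] holding=B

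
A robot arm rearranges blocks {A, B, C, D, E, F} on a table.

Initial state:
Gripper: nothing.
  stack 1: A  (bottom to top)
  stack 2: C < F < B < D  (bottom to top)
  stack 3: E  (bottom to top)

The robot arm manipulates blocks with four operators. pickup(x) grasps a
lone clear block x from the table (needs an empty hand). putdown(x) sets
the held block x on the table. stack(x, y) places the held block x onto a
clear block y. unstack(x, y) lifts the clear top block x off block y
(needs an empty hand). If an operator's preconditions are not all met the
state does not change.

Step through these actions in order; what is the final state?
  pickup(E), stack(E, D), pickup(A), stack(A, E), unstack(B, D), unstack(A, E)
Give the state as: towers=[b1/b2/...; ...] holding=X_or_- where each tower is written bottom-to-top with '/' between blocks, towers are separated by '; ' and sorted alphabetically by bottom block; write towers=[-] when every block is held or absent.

step 1 (pickup(E)): towers=[A; C/F/B/D] holding=E
step 2 (stack(E, D)): towers=[A; C/F/B/D/E] holding=-
step 3 (pickup(A)): towers=[C/F/B/D/E] holding=A
step 4 (stack(A, E)): towers=[C/F/B/D/E/A] holding=-
step 5 (unstack(B, D)) [no-op]: towers=[C/F/B/D/E/A] holding=-
step 6 (unstack(A, E)): towers=[C/F/B/D/E] holding=A

towers=[C/F/B/D/E] holding=A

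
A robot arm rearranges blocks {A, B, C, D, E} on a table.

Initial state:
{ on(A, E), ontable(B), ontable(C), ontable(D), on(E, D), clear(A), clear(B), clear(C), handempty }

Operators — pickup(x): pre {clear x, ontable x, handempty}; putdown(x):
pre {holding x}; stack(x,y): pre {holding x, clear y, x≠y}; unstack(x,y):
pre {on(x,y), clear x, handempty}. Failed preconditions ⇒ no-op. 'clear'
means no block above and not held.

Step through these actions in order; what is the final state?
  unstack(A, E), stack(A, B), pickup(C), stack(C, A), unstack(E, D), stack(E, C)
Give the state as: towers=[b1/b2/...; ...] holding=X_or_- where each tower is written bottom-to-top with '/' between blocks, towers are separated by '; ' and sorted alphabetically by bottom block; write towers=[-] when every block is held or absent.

towers=[B/A/C/E; D] holding=-

step 1 (unstack(A, E)): towers=[B; C; D/E] holding=A
step 2 (stack(A, B)): towers=[B/A; C; D/E] holding=-
step 3 (pickup(C)): towers=[B/A; D/E] holding=C
step 4 (stack(C, A)): towers=[B/A/C; D/E] holding=-
step 5 (unstack(E, D)): towers=[B/A/C; D] holding=E
step 6 (stack(E, C)): towers=[B/A/C/E; D] holding=-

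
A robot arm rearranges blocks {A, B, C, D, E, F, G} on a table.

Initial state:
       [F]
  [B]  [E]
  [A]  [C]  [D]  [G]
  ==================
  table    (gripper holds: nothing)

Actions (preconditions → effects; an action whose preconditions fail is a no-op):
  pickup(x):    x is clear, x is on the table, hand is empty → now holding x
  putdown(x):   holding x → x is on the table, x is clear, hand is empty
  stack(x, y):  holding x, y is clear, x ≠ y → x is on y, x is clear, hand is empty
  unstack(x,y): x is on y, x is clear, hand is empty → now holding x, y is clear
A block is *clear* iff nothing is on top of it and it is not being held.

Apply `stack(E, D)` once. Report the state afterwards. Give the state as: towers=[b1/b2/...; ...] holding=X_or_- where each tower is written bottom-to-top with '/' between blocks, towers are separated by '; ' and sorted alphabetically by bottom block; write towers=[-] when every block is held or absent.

towers=[A/B; C/E/F; D; G] holding=-

before: towers=[A/B; C/E/F; D; G] holding=-
pre[stack(E, D)]: holding(E) fail, clear(D) ok, E≠D ok
holding(E) unmet → stack(E, D) is a no-op
after:  towers=[A/B; C/E/F; D; G] holding=-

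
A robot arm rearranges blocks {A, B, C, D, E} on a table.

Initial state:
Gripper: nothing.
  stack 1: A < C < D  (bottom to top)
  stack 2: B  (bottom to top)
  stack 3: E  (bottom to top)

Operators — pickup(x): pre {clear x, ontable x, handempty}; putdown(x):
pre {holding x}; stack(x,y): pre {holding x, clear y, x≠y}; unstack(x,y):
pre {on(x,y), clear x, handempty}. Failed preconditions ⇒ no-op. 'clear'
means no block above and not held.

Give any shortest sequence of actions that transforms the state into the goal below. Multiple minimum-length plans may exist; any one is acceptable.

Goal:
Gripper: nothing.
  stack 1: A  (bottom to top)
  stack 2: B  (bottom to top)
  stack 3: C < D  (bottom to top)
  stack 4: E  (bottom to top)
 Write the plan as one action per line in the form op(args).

step 1 (unstack(D, C)): towers=[A/C; B; E] holding=D
step 2 (putdown(D)): towers=[A/C; B; D; E] holding=-
step 3 (unstack(C, A)): towers=[A; B; D; E] holding=C
step 4 (putdown(C)): towers=[A; B; C; D; E] holding=-
step 5 (pickup(D)): towers=[A; B; C; E] holding=D
step 6 (stack(D, C)): towers=[A; B; C/D; E] holding=-
goal check: towers=[A; B; C/D; E] holding=- — reached (length 6, optimal by BFS)

unstack(D, C)
putdown(D)
unstack(C, A)
putdown(C)
pickup(D)
stack(D, C)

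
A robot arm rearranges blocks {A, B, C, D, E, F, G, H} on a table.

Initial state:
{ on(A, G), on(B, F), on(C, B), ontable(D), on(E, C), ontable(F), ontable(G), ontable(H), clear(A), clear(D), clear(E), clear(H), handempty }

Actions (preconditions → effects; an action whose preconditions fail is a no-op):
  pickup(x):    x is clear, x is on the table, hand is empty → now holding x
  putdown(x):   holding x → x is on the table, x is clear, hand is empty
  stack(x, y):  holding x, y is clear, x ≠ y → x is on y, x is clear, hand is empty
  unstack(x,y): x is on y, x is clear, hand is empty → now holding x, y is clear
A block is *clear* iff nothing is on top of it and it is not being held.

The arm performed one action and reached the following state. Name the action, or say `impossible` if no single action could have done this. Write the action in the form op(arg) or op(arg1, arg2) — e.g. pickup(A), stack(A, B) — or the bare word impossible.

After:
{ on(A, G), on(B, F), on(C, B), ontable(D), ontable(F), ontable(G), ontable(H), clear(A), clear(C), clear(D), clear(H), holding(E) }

unstack(E, C)

target: towers=[D; F/B/C; G/A; H] holding=E
     unstack(A, G) → towers=[D; F/B/C/E; G; H] holding=A
     unstack(E, C) → towers=[D; F/B/C; G/A; H] holding=E  ← match
         pickup(H) → towers=[D; F/B/C/E; G/A] holding=H
         pickup(D) → towers=[F/B/C/E; G/A; H] holding=D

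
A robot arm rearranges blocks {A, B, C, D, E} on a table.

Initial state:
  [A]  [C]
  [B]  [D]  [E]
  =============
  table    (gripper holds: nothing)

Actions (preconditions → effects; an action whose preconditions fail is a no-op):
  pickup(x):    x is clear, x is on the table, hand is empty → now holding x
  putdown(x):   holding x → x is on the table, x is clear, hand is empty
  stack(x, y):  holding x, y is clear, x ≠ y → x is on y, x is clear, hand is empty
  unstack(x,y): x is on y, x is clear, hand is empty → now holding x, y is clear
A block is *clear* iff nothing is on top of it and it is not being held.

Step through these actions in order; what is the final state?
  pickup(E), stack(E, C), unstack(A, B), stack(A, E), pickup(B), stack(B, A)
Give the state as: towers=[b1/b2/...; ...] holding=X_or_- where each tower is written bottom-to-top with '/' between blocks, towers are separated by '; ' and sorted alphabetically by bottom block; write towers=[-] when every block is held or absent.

step 1 (pickup(E)): towers=[B/A; D/C] holding=E
step 2 (stack(E, C)): towers=[B/A; D/C/E] holding=-
step 3 (unstack(A, B)): towers=[B; D/C/E] holding=A
step 4 (stack(A, E)): towers=[B; D/C/E/A] holding=-
step 5 (pickup(B)): towers=[D/C/E/A] holding=B
step 6 (stack(B, A)): towers=[D/C/E/A/B] holding=-

towers=[D/C/E/A/B] holding=-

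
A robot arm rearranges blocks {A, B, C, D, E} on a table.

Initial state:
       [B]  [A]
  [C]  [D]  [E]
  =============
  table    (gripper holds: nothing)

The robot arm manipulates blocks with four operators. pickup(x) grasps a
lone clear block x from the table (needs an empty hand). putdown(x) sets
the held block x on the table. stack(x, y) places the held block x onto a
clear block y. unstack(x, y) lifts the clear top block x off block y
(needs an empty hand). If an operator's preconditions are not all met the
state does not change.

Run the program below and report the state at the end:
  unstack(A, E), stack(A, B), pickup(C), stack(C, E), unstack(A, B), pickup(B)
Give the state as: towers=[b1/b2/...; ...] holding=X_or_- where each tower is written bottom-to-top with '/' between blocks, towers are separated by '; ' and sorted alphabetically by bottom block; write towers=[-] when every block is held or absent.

towers=[D/B; E/C] holding=A

step 1 (unstack(A, E)): towers=[C; D/B; E] holding=A
step 2 (stack(A, B)): towers=[C; D/B/A; E] holding=-
step 3 (pickup(C)): towers=[D/B/A; E] holding=C
step 4 (stack(C, E)): towers=[D/B/A; E/C] holding=-
step 5 (unstack(A, B)): towers=[D/B; E/C] holding=A
step 6 (pickup(B)) [no-op]: towers=[D/B; E/C] holding=A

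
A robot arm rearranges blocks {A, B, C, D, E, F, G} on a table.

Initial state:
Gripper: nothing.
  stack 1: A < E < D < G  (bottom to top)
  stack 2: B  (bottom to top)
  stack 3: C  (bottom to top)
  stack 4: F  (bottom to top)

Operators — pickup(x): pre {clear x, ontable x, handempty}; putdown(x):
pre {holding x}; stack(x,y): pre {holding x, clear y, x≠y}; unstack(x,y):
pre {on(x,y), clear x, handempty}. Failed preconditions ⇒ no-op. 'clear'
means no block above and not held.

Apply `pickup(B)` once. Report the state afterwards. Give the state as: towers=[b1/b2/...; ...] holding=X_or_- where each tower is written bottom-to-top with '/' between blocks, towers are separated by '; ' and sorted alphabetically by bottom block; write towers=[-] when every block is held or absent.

before: towers=[A/E/D/G; B; C; F] holding=-
pre[pickup(B)]: clear(B) ✓, ontable(B) ✓, handempty ✓
all met → apply pickup(B)
after:  towers=[A/E/D/G; C; F] holding=B

towers=[A/E/D/G; C; F] holding=B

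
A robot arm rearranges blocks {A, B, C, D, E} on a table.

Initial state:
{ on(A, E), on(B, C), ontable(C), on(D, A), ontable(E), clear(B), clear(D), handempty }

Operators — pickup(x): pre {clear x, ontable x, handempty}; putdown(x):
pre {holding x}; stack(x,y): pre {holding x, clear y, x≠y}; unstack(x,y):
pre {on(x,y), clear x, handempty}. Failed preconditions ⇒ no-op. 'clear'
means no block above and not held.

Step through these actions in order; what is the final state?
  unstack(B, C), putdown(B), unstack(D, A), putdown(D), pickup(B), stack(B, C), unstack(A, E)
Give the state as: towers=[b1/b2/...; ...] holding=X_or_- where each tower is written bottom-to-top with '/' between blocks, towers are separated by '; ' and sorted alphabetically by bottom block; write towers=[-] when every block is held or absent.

towers=[C/B; D; E] holding=A

step 1 (unstack(B, C)): towers=[C; E/A/D] holding=B
step 2 (putdown(B)): towers=[B; C; E/A/D] holding=-
step 3 (unstack(D, A)): towers=[B; C; E/A] holding=D
step 4 (putdown(D)): towers=[B; C; D; E/A] holding=-
step 5 (pickup(B)): towers=[C; D; E/A] holding=B
step 6 (stack(B, C)): towers=[C/B; D; E/A] holding=-
step 7 (unstack(A, E)): towers=[C/B; D; E] holding=A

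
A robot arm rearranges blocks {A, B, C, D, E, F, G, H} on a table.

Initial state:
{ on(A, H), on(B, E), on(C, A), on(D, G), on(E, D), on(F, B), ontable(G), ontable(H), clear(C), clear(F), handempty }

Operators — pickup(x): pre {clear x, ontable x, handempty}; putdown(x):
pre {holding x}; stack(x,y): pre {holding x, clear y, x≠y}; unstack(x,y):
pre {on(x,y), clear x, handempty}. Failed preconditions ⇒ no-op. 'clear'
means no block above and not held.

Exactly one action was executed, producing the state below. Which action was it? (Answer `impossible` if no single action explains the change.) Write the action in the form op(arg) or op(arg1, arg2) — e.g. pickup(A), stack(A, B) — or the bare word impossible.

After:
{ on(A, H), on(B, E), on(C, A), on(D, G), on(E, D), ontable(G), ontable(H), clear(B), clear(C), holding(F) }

target: towers=[G/D/E/B; H/A/C] holding=F
     unstack(F, B) → towers=[G/D/E/B; H/A/C] holding=F  ← match
     unstack(C, A) → towers=[G/D/E/B/F; H/A] holding=C

unstack(F, B)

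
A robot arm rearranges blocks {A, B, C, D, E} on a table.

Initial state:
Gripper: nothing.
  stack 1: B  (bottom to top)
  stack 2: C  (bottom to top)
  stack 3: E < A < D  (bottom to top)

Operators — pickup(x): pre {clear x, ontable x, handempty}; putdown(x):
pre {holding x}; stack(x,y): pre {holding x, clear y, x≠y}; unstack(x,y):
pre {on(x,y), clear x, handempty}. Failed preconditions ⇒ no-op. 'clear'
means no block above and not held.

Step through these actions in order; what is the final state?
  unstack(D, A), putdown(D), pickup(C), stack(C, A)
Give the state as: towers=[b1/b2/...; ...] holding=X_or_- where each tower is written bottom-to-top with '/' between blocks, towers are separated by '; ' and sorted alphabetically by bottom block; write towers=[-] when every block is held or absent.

towers=[B; D; E/A/C] holding=-

step 1 (unstack(D, A)): towers=[B; C; E/A] holding=D
step 2 (putdown(D)): towers=[B; C; D; E/A] holding=-
step 3 (pickup(C)): towers=[B; D; E/A] holding=C
step 4 (stack(C, A)): towers=[B; D; E/A/C] holding=-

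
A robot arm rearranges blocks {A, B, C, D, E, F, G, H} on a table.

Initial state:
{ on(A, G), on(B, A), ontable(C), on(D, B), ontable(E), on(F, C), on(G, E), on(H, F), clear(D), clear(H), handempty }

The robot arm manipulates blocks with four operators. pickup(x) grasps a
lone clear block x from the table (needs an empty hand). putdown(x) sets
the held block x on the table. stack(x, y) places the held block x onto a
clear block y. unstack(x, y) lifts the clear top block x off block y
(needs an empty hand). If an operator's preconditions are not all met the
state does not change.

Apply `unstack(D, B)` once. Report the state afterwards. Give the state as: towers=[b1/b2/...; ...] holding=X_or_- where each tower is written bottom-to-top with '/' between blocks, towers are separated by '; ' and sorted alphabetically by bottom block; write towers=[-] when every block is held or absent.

before: towers=[C/F/H; E/G/A/B/D] holding=-
pre[unstack(D, B)]: on(D,B) ok, clear(D) ok, handempty ok
all met → apply unstack(D, B)
after:  towers=[C/F/H; E/G/A/B] holding=D

towers=[C/F/H; E/G/A/B] holding=D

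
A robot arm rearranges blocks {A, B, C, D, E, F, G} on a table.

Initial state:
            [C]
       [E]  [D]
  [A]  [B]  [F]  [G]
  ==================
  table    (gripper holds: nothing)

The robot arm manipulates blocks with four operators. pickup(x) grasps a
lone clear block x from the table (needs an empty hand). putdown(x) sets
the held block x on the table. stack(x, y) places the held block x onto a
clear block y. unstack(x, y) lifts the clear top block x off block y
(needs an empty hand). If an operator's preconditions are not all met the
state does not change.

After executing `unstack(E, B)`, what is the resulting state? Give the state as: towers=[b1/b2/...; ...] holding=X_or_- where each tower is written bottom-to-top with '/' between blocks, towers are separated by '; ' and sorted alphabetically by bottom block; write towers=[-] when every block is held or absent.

before: towers=[A; B/E; F/D/C; G] holding=-
pre[unstack(E, B)]: on(E,B) ok, clear(E) ok, handempty ok
all met → apply unstack(E, B)
after:  towers=[A; B; F/D/C; G] holding=E

towers=[A; B; F/D/C; G] holding=E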